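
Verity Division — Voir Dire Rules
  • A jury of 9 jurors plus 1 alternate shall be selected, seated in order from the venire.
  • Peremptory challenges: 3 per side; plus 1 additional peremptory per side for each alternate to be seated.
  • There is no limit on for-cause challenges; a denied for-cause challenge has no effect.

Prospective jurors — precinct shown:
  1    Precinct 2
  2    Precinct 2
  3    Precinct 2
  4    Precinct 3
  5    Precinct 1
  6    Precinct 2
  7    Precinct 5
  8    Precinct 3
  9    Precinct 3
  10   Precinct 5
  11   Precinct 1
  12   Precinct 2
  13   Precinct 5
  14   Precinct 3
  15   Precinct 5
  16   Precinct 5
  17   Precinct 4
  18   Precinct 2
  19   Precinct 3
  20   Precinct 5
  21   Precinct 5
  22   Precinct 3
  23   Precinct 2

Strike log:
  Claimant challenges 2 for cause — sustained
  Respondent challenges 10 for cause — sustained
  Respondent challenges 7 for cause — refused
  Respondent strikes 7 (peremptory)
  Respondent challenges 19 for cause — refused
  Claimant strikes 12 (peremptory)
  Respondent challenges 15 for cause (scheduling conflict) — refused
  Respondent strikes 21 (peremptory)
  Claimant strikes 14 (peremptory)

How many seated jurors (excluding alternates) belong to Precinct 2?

3

Removed: #2, #7, #10, #12, #14, #21.
Seated jurors 1–9: #1, #3, #4, #5, #6, #8, #9, #11, #13 (alternates #15 not counted).
Of those, in Precinct 2: #1, #3, #6 → 3.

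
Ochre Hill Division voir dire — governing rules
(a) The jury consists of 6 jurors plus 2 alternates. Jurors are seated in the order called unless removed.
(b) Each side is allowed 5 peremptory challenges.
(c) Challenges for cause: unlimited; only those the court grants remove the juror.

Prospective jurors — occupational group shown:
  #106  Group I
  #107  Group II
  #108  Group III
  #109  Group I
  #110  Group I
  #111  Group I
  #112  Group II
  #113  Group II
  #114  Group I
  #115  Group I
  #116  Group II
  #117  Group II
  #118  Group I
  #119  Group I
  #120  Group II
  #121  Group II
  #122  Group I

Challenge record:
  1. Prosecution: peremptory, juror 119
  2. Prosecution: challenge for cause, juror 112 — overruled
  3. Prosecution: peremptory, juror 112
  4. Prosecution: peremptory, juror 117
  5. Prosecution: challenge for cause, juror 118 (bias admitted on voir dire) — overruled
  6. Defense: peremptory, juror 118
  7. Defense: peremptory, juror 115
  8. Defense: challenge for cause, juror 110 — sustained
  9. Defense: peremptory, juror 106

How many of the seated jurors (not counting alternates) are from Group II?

2

Removed: #106, #110, #112, #115, #117, #118, #119.
Seated jurors 1–6: #107, #108, #109, #111, #113, #114 (alternates #116, #120 not counted).
Of those, in Group II: #107, #113 → 2.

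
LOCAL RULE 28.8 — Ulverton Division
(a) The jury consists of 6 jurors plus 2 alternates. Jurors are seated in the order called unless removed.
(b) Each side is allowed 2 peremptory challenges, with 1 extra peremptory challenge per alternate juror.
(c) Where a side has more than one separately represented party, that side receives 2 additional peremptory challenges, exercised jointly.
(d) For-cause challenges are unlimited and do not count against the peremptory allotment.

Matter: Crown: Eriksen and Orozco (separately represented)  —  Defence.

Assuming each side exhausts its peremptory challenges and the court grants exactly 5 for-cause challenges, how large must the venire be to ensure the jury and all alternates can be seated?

23

Seats to fill: 6 + 2 alternates = 8.
Peremptories — Crown: 2 + 1×2 + 2 = 6; Defence: 2 + 1×2 = 4; total 10.
For-cause removals: 5.
Minimum venire: 8 + 10 + 5 = 23.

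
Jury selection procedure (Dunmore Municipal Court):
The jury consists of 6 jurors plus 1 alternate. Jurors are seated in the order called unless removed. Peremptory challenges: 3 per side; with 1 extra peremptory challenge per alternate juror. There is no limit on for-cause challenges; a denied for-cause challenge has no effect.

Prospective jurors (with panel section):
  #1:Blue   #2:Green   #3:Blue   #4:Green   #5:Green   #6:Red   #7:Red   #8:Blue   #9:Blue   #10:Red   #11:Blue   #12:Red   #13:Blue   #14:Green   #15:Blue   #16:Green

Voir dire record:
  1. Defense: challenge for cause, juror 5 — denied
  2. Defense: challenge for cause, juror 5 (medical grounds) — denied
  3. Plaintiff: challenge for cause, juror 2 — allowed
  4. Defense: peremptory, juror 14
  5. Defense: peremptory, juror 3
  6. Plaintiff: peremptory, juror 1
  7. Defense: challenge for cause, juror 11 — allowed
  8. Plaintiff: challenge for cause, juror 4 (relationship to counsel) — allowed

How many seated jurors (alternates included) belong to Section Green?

1

Removed: #1, #2, #3, #4, #11, #14.
Seated (7 incl. alternates): #5, #6, #7, #8, #9, #10, #12.
Of those, in Section Green: #5 → 1.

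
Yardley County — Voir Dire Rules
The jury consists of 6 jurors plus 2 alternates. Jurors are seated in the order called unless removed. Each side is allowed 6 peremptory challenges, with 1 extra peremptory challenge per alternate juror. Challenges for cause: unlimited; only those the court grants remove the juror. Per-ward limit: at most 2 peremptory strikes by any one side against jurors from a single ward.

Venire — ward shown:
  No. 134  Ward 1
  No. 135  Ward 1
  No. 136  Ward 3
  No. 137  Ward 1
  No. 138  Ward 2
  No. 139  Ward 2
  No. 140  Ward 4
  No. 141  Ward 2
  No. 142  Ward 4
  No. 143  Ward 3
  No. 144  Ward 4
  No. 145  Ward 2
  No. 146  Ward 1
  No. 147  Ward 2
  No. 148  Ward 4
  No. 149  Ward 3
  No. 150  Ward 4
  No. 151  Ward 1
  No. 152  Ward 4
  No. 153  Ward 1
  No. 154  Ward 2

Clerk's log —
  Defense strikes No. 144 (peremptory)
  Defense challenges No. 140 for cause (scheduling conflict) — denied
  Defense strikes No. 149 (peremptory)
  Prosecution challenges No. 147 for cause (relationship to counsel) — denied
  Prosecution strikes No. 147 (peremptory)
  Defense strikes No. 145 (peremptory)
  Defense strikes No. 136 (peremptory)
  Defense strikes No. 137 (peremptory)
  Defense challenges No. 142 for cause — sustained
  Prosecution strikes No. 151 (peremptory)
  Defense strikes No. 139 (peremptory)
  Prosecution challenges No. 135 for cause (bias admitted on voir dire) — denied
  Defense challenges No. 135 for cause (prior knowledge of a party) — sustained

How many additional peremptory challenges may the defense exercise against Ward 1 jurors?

1

Defense peremptories so far: #144, #149, #145, #136, #137, #139 — 6 of 8 used, 2 left overall.
Against Ward 1: #137 — 1 used; per-ward cap 2 leaves 1.
Binding limit: min(2, 1) = 1.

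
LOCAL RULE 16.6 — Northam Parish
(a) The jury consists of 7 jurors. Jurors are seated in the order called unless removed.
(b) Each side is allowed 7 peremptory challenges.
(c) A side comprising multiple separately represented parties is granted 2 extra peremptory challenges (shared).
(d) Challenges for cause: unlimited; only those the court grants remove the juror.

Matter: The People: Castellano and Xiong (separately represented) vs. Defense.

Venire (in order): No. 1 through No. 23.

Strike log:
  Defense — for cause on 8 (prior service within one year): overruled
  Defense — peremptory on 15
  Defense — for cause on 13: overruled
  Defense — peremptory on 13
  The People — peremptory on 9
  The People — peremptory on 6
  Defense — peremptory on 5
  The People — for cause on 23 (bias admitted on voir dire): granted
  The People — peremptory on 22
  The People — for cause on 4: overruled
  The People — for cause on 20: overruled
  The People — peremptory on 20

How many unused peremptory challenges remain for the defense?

Defense allotment: 7.
Defense peremptories used: #15, #13, #5 — 3 (for-cause on #8, #13 don't count).
Remaining: 7 − 3 = 4.

4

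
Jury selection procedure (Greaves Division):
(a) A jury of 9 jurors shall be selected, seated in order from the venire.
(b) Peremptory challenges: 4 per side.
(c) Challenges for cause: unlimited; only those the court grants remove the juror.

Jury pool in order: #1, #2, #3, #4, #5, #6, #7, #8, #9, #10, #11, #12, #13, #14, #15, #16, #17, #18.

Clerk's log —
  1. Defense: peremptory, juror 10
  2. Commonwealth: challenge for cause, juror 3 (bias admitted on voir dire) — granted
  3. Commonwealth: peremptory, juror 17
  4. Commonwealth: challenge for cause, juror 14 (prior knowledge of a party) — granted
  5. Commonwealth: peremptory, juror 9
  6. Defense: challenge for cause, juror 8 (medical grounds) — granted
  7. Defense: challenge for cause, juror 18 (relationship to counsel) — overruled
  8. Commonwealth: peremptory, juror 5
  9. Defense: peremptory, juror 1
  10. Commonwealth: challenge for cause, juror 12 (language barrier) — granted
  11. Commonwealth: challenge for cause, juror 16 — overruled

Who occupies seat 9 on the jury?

Removed: #1, #3, #5, #8, #9, #10, #12, #14, #17. (#16, #18 stay — for-cause denied.)
Seating in order: seats 1–9 → #2, #4, #6, #7, #11, #13, #15, #16, #18.
So seat 9 is #18.

18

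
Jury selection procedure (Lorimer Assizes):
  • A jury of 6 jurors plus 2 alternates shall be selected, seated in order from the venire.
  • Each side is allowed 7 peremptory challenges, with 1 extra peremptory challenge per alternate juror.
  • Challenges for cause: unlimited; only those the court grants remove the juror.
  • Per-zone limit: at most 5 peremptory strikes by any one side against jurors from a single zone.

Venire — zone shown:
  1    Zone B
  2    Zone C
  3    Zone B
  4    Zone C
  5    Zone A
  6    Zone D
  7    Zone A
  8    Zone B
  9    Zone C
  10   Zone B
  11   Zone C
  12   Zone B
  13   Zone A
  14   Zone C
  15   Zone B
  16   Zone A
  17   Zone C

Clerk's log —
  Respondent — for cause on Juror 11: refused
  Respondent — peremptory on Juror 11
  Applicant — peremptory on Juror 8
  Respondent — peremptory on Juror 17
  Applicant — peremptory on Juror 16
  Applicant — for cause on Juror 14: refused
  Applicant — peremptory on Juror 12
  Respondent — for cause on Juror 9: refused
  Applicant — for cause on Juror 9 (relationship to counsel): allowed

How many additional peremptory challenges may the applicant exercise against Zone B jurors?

3

Applicant peremptories so far: #8, #16, #12 — 3 of 9 used, 6 left overall.
Against Zone B: #8, #12 — 2 used; per-zone cap 5 leaves 3.
Binding limit: min(6, 3) = 3.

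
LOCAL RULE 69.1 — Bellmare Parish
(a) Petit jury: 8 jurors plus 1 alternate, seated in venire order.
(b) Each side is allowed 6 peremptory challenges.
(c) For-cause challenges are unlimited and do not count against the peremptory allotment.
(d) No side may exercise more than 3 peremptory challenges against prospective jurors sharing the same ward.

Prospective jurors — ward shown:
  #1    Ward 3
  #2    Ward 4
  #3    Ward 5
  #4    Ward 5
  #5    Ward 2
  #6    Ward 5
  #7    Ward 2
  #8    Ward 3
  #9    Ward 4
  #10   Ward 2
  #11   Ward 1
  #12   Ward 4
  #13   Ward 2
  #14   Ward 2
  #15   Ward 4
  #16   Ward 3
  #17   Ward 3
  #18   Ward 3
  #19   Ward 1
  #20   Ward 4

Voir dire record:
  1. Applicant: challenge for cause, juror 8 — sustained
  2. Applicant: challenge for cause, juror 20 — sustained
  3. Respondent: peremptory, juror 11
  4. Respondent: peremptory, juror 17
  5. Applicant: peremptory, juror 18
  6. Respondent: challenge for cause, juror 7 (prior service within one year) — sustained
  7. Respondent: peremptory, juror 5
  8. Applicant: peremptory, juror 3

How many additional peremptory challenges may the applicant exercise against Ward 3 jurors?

Applicant peremptories so far: #18, #3 — 2 of 6 used, 4 left overall.
Against Ward 3: #18 — 1 used; per-ward cap 3 leaves 2.
Binding limit: min(4, 2) = 2.

2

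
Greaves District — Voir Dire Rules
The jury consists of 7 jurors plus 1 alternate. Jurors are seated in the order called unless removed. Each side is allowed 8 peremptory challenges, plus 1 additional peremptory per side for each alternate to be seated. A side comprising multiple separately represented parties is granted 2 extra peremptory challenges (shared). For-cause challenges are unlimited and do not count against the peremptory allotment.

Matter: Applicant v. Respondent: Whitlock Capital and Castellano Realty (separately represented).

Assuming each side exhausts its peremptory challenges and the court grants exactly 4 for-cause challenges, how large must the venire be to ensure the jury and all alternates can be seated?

32

Seats to fill: 7 + 1 alternates = 8.
Peremptories — Applicant: 8 + 1×1 = 9; Respondent: 8 + 1×1 + 2 = 11; total 20.
For-cause removals: 4.
Minimum venire: 8 + 20 + 4 = 32.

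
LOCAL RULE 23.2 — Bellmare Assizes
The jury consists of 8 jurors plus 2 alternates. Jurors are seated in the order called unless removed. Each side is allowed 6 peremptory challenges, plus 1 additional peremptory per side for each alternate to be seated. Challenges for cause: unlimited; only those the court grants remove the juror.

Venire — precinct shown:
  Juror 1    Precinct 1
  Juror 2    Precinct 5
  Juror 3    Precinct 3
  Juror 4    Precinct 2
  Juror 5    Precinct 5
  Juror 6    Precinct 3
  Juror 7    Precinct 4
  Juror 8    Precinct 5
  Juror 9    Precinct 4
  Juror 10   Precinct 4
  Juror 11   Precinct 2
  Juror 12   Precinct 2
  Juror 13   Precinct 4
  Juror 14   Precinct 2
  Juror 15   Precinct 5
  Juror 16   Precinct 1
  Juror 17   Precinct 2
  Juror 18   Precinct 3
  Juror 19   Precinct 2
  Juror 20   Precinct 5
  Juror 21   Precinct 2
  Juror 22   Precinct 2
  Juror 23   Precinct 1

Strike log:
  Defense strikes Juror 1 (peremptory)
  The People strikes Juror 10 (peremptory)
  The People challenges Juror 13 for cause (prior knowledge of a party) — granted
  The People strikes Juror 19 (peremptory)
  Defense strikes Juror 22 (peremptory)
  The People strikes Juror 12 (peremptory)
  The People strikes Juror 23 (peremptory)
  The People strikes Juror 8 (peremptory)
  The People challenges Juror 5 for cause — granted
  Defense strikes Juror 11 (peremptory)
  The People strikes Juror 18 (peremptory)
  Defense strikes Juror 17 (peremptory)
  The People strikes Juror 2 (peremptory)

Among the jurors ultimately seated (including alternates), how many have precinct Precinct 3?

2

Removed: #1, #2, #5, #8, #10, #11, #12, #13, #17, #18, #19, #22, #23.
Seated (10 incl. alternates): #3, #4, #6, #7, #9, #14, #15, #16, #20, #21.
Of those, in Precinct 3: #3, #6 → 2.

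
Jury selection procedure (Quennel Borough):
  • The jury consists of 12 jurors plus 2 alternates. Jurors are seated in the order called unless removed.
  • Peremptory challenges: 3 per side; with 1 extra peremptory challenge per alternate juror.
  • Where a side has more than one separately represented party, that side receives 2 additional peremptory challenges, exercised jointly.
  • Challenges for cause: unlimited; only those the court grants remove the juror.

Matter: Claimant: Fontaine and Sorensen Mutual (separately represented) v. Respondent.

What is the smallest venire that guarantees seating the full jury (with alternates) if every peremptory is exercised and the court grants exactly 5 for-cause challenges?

31

Seats to fill: 12 + 2 alternates = 14.
Peremptories — Claimant: 3 + 1×2 + 2 = 7; Respondent: 3 + 1×2 = 5; total 12.
For-cause removals: 5.
Minimum venire: 14 + 12 + 5 = 31.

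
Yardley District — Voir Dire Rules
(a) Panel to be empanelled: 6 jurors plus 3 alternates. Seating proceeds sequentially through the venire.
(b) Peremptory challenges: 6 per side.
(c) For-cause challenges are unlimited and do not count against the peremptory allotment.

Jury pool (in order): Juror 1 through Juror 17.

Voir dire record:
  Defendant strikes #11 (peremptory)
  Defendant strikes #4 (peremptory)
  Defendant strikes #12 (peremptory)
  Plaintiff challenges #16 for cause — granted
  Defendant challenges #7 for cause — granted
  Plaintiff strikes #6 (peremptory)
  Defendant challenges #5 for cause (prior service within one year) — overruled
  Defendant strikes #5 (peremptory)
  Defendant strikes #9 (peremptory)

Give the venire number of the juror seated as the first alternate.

Removed: #4, #5, #6, #7, #9, #11, #12, #16.
Seating in order: seats 1–6 → #1, #2, #3, #8, #10, #13; alternates → #14, #15, #17.
So alternate 1 is #14.

14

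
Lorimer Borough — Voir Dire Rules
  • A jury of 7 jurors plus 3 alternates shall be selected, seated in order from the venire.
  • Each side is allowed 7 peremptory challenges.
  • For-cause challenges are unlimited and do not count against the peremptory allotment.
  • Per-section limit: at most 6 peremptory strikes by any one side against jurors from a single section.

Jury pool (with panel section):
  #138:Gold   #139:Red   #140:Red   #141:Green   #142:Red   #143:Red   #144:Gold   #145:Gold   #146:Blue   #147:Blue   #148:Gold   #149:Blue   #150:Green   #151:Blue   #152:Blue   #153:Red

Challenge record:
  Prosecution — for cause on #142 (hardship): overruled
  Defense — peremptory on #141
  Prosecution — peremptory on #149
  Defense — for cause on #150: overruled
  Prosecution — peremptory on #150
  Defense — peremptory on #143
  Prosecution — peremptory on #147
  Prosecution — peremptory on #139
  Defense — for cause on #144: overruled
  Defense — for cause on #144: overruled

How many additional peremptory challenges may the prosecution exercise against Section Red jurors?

3

Prosecution peremptories so far: #149, #150, #147, #139 — 4 of 7 used, 3 left overall.
Against Section Red: #139 — 1 used; per-section cap 6 leaves 5.
Binding limit: min(3, 5) = 3.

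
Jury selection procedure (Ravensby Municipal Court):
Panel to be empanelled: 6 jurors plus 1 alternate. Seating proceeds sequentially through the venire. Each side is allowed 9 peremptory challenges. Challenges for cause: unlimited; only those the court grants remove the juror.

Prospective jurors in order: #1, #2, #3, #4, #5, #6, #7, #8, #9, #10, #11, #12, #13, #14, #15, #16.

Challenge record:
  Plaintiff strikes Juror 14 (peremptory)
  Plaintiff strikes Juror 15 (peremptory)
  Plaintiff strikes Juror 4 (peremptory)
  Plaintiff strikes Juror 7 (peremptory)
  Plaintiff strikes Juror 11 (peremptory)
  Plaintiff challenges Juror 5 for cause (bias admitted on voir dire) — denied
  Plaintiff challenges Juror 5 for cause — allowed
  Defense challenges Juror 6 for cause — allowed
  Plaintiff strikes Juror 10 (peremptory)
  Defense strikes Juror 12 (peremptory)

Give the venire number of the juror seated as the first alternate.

Removed: #4, #5, #6, #7, #10, #11, #12, #14, #15.
Seating in order: seats 1–6 → #1, #2, #3, #8, #9, #13; alternates → #16.
So alternate 1 is #16.

16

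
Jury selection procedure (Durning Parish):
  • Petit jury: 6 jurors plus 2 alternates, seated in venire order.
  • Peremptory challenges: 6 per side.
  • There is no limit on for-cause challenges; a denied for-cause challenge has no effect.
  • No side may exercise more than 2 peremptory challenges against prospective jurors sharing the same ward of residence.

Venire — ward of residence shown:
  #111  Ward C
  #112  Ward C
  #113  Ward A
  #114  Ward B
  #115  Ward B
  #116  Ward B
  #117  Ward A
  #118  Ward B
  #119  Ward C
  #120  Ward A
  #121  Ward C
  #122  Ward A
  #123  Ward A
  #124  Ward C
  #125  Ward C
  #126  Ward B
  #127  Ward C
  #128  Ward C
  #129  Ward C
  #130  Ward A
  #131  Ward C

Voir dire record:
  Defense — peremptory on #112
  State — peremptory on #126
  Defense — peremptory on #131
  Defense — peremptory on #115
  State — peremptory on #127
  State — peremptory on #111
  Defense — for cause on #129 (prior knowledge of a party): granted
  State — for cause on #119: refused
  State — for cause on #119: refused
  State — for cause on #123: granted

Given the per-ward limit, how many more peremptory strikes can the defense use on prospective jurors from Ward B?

Defense peremptories so far: #112, #131, #115 — 3 of 6 used, 3 left overall.
Against Ward B: #115 — 1 used; per-ward cap 2 leaves 1.
Binding limit: min(3, 1) = 1.

1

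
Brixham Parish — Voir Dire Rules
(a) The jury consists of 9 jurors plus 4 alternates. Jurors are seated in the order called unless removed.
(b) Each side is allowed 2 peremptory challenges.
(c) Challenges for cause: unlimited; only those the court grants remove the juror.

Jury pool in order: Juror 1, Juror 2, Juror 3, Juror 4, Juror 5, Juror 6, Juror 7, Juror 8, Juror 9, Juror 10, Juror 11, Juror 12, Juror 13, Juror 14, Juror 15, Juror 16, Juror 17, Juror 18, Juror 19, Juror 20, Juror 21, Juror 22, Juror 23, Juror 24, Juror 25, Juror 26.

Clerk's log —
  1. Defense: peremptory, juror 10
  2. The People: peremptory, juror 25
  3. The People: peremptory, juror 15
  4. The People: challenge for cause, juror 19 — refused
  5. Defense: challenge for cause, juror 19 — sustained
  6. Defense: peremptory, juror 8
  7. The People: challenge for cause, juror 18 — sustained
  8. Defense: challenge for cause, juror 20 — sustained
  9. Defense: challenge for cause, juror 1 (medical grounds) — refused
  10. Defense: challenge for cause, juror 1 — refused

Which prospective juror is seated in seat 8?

Removed: #8, #10, #15, #18, #19, #20, #25. (#1 stays — for-cause denied.)
Filling seats in venire order through position 8: #1, #2, #3, #4, #5, #6, #7, #9.
So seat 8 is #9.

9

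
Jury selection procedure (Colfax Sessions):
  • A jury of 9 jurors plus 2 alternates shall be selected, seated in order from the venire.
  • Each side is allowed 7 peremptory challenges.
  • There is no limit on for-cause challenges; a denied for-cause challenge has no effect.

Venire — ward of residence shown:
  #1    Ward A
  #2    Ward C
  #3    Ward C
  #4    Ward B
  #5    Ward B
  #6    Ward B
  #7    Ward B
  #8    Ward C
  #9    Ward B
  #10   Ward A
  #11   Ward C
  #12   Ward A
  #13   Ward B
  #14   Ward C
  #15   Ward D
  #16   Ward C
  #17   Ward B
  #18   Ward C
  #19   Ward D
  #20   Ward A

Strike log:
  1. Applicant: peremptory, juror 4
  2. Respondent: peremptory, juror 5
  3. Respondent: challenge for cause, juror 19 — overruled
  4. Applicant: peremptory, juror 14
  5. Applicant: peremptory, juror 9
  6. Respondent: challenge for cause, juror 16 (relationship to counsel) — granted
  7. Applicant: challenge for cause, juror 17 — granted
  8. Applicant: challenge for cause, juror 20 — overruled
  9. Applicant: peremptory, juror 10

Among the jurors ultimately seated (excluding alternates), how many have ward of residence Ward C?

Removed: #4, #5, #9, #10, #14, #16, #17.
Seated jurors 1–9: #1, #2, #3, #6, #7, #8, #11, #12, #13 (alternates #15, #18 not counted).
Of those, in Ward C: #2, #3, #8, #11 → 4.

4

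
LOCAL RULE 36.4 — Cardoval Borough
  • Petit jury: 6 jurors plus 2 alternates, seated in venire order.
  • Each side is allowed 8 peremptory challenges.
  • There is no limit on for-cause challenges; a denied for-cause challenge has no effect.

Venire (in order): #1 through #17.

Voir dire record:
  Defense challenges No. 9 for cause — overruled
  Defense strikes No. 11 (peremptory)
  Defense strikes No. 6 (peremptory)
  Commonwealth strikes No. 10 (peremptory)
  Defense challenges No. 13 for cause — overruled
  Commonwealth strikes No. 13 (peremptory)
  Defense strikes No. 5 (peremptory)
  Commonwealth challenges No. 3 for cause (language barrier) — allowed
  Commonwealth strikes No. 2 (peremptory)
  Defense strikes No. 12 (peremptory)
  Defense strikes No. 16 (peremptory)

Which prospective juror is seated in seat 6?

Removed: #2, #3, #5, #6, #10, #11, #12, #13, #16. (#9 stays — for-cause denied.)
Seating in order: seats 1–6 → #1, #4, #7, #8, #9, #14; alternates → #15, #17.
So seat 6 is #14.

14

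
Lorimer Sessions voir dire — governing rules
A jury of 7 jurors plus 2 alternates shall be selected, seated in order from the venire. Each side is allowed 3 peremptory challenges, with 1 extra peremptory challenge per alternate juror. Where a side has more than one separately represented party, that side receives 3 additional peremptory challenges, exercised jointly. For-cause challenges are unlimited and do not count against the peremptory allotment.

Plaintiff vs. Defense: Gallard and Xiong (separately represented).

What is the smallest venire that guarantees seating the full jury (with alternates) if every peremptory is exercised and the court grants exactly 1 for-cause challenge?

23

Seats to fill: 7 + 2 alternates = 9.
Peremptories — Plaintiff: 3 + 1×2 = 5; Defense: 3 + 1×2 + 3 = 8; total 13.
For-cause removals: 1.
Minimum venire: 9 + 13 + 1 = 23.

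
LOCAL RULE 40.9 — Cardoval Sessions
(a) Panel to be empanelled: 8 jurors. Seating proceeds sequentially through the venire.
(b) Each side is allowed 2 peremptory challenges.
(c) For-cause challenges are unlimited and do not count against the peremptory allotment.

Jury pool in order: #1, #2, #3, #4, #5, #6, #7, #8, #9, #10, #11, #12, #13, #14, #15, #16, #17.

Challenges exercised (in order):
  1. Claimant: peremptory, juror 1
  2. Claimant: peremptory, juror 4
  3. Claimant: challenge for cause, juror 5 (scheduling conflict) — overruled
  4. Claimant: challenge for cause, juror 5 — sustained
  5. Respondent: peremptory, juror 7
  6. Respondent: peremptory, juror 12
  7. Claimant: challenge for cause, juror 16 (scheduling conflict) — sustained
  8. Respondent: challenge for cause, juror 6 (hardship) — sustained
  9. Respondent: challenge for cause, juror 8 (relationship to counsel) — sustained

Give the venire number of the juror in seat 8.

Removed: #1, #4, #5, #6, #7, #8, #12, #16.
Seating in order: seats 1–8 → #2, #3, #9, #10, #11, #13, #14, #15.
So seat 8 is #15.

15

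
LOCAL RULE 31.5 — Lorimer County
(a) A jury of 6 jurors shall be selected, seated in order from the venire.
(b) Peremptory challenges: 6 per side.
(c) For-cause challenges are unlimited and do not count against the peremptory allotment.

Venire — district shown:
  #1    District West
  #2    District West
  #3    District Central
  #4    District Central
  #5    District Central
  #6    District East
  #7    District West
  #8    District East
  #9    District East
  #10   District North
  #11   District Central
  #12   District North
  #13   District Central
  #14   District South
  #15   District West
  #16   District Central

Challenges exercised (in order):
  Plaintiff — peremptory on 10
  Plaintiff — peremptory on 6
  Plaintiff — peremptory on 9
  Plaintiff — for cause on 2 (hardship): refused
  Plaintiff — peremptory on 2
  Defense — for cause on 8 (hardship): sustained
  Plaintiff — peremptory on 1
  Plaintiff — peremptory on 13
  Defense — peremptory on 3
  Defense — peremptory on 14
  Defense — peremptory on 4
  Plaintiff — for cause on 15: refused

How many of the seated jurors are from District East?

Removed: #1, #2, #3, #4, #6, #8, #9, #10, #13, #14.
Seated jurors 1–6: #5, #7, #11, #12, #15, #16.
None of those are in District East → 0.

0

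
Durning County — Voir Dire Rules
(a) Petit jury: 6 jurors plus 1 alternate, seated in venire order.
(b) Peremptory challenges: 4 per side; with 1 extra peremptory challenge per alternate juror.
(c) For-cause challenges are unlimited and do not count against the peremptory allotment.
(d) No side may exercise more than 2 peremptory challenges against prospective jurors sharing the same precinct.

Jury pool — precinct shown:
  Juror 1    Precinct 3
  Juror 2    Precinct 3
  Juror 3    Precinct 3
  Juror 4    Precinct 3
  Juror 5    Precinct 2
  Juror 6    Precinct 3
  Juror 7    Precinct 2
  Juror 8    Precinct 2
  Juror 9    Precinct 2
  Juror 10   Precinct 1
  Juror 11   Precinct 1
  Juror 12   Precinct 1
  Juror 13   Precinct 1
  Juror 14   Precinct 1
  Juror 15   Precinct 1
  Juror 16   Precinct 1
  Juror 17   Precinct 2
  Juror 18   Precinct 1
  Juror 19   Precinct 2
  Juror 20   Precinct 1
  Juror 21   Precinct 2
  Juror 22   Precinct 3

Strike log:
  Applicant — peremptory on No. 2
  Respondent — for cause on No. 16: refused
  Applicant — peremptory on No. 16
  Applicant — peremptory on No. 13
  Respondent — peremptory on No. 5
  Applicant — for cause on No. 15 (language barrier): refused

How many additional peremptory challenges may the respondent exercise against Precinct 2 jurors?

1

Respondent peremptories so far: #5 — 1 of 5 used, 4 left overall.
Against Precinct 2: #5 — 1 used; per-precinct cap 2 leaves 1.
Binding limit: min(4, 1) = 1.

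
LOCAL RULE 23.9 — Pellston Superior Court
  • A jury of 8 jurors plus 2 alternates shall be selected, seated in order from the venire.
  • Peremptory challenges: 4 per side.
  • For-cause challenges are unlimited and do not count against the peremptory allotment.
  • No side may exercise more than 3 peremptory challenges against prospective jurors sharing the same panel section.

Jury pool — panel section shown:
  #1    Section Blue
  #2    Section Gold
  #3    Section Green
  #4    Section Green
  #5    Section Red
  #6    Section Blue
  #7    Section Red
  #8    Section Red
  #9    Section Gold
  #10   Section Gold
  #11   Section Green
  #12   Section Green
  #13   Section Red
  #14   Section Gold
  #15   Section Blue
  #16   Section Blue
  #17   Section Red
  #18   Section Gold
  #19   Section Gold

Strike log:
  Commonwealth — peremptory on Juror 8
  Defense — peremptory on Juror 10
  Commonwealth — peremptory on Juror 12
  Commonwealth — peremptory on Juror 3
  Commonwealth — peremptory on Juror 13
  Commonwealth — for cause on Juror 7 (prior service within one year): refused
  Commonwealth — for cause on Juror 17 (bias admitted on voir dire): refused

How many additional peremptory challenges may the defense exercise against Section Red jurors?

Defense peremptories so far: #10 — 1 of 4 used, 3 left overall.
Against Section Red: none yet — per-section cap 3 leaves 3.
Binding limit: min(3, 3) = 3.

3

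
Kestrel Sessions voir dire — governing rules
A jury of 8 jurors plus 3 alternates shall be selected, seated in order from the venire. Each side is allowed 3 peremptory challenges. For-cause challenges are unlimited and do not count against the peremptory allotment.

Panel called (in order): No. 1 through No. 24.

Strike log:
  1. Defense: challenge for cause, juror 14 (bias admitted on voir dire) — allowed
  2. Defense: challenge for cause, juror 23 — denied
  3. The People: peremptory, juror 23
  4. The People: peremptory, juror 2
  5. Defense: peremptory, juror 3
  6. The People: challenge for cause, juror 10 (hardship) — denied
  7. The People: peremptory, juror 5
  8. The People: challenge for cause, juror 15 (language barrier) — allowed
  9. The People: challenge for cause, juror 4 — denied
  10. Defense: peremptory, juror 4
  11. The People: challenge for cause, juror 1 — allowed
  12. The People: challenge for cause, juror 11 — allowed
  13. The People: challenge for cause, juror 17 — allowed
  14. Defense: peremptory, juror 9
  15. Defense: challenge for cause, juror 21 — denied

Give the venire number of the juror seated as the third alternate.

21

Removed: #1, #2, #3, #4, #5, #9, #11, #14, #15, #17, #23. (#10, #21 stay — for-cause denied.)
Seating in order: seats 1–8 → #6, #7, #8, #10, #12, #13, #16, #18; alternates → #19, #20, #21.
So alternate 3 is #21.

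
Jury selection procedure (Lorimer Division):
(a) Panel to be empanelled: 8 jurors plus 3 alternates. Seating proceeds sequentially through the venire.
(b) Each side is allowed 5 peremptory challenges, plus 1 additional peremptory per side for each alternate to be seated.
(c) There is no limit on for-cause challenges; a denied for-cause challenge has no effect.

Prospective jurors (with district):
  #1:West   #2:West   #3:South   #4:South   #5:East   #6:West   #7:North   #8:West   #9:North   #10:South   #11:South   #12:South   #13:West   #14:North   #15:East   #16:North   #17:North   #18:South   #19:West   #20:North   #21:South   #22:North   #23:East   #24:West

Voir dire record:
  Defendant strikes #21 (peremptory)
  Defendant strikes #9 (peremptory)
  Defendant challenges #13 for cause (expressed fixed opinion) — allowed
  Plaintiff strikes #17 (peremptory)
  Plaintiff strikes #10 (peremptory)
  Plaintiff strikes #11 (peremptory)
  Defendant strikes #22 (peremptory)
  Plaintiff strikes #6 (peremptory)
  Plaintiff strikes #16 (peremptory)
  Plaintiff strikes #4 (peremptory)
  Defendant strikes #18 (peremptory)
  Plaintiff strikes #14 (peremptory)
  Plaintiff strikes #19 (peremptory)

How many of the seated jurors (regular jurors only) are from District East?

2

Removed: #4, #6, #9, #10, #11, #13, #14, #16, #17, #18, #19, #21, #22.
Seated jurors 1–8: #1, #2, #3, #5, #7, #8, #12, #15 (alternates #20, #23, #24 not counted).
Of those, in District East: #5, #15 → 2.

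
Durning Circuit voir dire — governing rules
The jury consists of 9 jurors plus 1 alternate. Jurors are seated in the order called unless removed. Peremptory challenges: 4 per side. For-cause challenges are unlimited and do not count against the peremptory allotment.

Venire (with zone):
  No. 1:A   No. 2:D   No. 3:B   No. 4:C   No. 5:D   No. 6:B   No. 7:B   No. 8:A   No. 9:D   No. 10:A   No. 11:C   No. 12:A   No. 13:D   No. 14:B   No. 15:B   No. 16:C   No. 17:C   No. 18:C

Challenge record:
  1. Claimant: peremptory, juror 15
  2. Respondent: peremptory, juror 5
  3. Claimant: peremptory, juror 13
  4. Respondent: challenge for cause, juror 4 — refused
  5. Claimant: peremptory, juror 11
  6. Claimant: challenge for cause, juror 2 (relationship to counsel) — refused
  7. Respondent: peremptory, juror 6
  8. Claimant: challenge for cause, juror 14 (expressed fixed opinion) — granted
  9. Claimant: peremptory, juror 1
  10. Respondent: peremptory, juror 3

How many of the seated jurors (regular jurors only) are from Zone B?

Removed: #1, #3, #5, #6, #11, #13, #14, #15.
Seated jurors 1–9: #2, #4, #7, #8, #9, #10, #12, #16, #17 (alternates #18 not counted).
Of those, in Zone B: #7 → 1.

1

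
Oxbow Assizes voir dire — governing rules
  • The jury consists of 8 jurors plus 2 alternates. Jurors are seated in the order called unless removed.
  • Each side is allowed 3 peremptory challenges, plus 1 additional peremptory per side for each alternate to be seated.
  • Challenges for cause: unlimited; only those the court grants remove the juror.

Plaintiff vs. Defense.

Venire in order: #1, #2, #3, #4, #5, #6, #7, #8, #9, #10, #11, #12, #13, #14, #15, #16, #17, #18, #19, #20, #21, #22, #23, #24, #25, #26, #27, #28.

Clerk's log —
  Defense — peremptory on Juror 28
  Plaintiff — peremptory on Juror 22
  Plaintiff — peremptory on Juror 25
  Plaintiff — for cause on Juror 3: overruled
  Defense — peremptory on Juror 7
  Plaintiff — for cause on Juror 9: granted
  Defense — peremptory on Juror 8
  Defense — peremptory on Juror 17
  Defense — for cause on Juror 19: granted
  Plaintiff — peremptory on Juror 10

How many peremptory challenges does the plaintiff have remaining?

2

Plaintiff allotment: 3 base + 1 × 2 alternates = 5.
Plaintiff peremptories used: #22, #25, #10 — 3 (for-cause on #3, #9 don't count).
Remaining: 5 − 3 = 2.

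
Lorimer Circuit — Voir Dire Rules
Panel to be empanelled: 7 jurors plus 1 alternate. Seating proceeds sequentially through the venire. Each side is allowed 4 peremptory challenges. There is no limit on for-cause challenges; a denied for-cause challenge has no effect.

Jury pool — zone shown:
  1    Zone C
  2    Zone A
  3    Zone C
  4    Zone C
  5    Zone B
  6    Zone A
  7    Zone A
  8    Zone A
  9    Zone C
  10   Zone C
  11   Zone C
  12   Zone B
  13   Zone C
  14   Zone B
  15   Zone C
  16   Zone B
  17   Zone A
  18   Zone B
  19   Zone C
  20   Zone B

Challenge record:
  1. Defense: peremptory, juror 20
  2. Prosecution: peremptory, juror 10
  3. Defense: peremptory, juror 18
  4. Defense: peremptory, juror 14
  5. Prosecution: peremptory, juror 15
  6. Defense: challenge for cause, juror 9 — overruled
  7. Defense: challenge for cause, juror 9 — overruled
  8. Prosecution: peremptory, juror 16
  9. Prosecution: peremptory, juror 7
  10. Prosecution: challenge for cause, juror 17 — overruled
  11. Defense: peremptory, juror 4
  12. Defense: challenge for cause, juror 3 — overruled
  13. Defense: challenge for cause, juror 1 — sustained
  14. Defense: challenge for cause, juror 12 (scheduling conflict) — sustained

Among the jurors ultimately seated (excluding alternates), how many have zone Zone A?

Removed: #1, #4, #7, #10, #12, #14, #15, #16, #18, #20.
Seated jurors 1–7: #2, #3, #5, #6, #8, #9, #11 (alternates #13 not counted).
Of those, in Zone A: #2, #6, #8 → 3.

3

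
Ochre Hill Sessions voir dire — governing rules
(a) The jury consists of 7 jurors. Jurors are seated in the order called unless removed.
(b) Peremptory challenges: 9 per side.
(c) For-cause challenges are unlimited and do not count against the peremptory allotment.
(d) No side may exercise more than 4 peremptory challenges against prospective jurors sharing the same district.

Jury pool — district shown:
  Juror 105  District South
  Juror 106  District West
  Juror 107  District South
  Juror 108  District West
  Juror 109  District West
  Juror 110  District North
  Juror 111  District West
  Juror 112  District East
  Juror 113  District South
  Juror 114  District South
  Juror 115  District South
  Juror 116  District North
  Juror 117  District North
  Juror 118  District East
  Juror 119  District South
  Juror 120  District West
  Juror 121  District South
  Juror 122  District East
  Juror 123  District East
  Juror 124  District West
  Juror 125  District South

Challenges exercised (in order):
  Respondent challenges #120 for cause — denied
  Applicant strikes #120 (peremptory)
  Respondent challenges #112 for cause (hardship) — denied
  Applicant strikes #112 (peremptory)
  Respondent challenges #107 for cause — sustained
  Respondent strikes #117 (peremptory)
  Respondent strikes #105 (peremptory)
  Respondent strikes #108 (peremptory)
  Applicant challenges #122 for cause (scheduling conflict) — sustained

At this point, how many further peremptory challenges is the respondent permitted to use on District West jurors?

3

Respondent peremptories so far: #117, #105, #108 — 3 of 9 used, 6 left overall.
Against District West: #108 — 1 used; per-district cap 4 leaves 3.
Binding limit: min(6, 3) = 3.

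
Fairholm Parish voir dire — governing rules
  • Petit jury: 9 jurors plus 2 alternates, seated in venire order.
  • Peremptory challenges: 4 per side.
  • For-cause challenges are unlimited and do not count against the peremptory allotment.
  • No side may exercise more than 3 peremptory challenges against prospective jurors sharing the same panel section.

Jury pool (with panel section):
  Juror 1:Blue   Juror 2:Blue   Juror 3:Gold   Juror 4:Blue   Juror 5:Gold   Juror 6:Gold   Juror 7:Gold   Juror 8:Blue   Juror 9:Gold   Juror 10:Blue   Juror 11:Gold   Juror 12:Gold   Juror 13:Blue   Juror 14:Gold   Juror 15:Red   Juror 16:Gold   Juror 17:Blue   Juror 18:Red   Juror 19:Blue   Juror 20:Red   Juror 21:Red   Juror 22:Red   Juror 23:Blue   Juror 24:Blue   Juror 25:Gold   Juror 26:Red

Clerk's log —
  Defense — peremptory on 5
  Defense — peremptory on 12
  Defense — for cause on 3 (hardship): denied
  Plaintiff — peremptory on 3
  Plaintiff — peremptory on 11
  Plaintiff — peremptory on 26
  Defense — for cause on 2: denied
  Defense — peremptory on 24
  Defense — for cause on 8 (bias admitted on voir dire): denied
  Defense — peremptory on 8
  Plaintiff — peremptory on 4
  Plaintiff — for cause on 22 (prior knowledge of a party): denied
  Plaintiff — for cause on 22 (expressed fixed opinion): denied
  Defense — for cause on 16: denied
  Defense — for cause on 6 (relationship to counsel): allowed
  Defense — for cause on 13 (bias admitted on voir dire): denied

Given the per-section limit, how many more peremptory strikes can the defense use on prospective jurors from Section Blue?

0

Defense peremptories so far: #5, #12, #24, #8 — 4 of 4 used, 0 left overall.
Against Section Blue: #24, #8 — 2 used; per-section cap 3 leaves 1.
Binding limit: min(0, 1) = 0.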